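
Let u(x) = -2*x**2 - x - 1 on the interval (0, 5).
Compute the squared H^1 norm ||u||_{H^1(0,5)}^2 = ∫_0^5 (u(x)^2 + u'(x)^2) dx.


||u||_{H^1}^2 = 4135

The H^1 norm (squared) on an interval (0, L) is
  ||u||_{H^1}^2 = ∫_0^L u(x)^2 dx + ∫_0^L u'(x)^2 dx.
Compute u'(x) = -4*x - 1.
Then u(x)^2 = 4*x**4 + 4*x**3 + 5*x**2 + 2*x + 1 and u'(x)^2 = 16*x**2 + 8*x + 1.
Integrate each monomial from 0 to 5 using ∫_0^5 c·x^n dx = c·5^(n+1)/(n+1):
  ∫_0^5 u(x)^2 dx = ∫_0^5 (4*x^4 + 4*x^3 + 5*x^2 + 2*x + 1) dx. Term by term:
    ∫_0^5 4*x^4 dx = 2500;  ∫_0^5 4*x^3 dx = 625;  ∫_0^5 5*x^2 dx = 625/3;
    ∫_0^5 2*x dx = 25;  ∫_0^5 1 dx = 5.
  Sum: 2500 + 625 + 625/3 + 25 + 5 = 10090/3.
  ∫_0^5 u'(x)^2 dx = ∫_0^5 (16*x^2 + 8*x + 1) dx. Term by term:
    ∫_0^5 16*x^2 dx = 2000/3;  ∫_0^5 8*x dx = 100;  ∫_0^5 1 dx = 5.
  Sum: 2000/3 + 100 + 5 = 2315/3.
Adding: ||u||_{H^1}^2 = 10090/3 + 2315/3 = 4135.


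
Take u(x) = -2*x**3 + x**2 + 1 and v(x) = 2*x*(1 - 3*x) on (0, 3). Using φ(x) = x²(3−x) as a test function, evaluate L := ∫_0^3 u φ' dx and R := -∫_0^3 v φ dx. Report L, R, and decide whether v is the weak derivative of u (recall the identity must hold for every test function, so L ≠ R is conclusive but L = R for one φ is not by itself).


LHS = 243/2, RHS = 243/2. Yes, v = u' weakly.

u(x) = -2*x**3 + x**2 + 1, classical derivative u'(x) = -6*x**2 + 2*x.
φ(x) = x²(3−x), so φ'(x) = 3*x*(2 - x).
Note φ(0) = φ(3) = 0, so the boundary term u·φ vanishes.
LHS = ∫_0^3 u(x) φ'(x) dx = ∫_0^3 (6*x^5 - 15*x^4 + 6*x^3 - 3*x^2 + 6*x) dx. Term by term:
  ∫_0^3 6*x^5 dx = 729;  ∫_0^3 -15*x^4 dx = -729;  ∫_0^3 6*x^3 dx = 243/2;
  ∫_0^3 -3*x^2 dx = -27;  ∫_0^3 6*x dx = 27.
Sum: 729 − 729 + 243/2 − 27 + 27 = 243/2.
So LHS = 243/2.
∫_0^3 v(x) φ(x) dx = ∫_0^3 (6*x^5 - 20*x^4 + 6*x^3) dx. Term by term:
  ∫_0^3 6*x^5 dx = 729;  ∫_0^3 -20*x^4 dx = -972;  ∫_0^3 6*x^3 dx = 243/2.
Sum: 729 − 972 + 243/2 = -243/2.
So RHS = -∫_0^3 v(x) φ(x) dx = 243/2.
LHS = RHS, so the identity holds for this test φ.
Moreover u is smooth here and v(x) = u'(x) = -6*x**2 + 2*x pointwise, so the identity holds for every test function. Hence v is the weak derivative of u.


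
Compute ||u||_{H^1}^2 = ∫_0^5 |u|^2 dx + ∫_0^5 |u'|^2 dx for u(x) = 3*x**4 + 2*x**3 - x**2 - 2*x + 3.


||u||_{H^1}^2 = 186771505/42

The H^1 norm (squared) on an interval (0, L) is
  ||u||_{H^1}^2 = ∫_0^L u(x)^2 dx + ∫_0^L u'(x)^2 dx.
Compute u'(x) = 12*x**3 + 6*x**2 - 2*x - 2.
Then u(x)^2 = 9*x**8 + 12*x**7 - 2*x**6 - 16*x**5 + 11*x**4 + 16*x**3 - 2*x**2 - 12*x + 9 and u'(x)^2 = 144*x**6 + 144*x**5 - 12*x**4 - 72*x**3 - 20*x**2 + 8*x + 4.
Integrate each monomial from 0 to 5 using ∫_0^5 c·x^n dx = c·5^(n+1)/(n+1):
  ∫_0^5 u(x)^2 dx = ∫_0^5 (9*x^8 + 12*x^7 - 2*x^6 - 16*x^5 + 11*x^4 + 16*x^3 - 2*x^2 - 12*x + 9) dx. Term by term:
    ∫_0^5 9*x^8 dx = 1953125;  ∫_0^5 12*x^7 dx = 1171875/2;  ∫_0^5 -2*x^6 dx = -156250/7;
    ∫_0^5 -16*x^5 dx = -125000/3;  ∫_0^5 11*x^4 dx = 6875;  ∫_0^5 16*x^3 dx = 2500;
    ∫_0^5 -2*x^2 dx = -250/3;  ∫_0^5 -12*x dx = -150;  ∫_0^5 9 dx = 45.
  Sum: 1953125 + 1171875/2 − 156250/7 − 125000/3 + 6875 + 2500 − 250/3 − 150 + 45 = 34779655/14.
  ∫_0^5 u'(x)^2 dx = ∫_0^5 (144*x^6 + 144*x^5 - 12*x^4 - 72*x^3 - 20*x^2 + 8*x + 4) dx. Term by term:
    ∫_0^5 144*x^6 dx = 11250000/7;  ∫_0^5 144*x^5 dx = 375000;  ∫_0^5 -12*x^4 dx = -7500;
    ∫_0^5 -72*x^3 dx = -11250;  ∫_0^5 -20*x^2 dx = -2500/3;  ∫_0^5 8*x dx = 100;
    ∫_0^5 4 dx = 20.
  Sum: 11250000/7 + 375000 − 7500 − 11250 − 2500/3 + 100 + 20 = 41216270/21.
Adding: ||u||_{H^1}^2 = 34779655/14 + 41216270/21 = 186771505/42.


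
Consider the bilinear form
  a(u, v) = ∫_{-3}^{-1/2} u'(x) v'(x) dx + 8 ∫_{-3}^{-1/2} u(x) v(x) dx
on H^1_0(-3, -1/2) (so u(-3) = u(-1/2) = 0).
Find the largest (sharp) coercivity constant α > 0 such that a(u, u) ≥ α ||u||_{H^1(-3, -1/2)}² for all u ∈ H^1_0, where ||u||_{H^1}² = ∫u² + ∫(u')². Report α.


α = 1

Coercivity of a(·,·) on H^1_0(-3, -1/2) means a(u, u) ≥ α ||u||_{H^1}² for every u ∈ H^1_0.
The interval has length L = 5/2, and Poincaré/coercivity depend only on L. Here a(u, u) = ∫(u')² + (8)·∫u².
Here c = 8 ≥ 1, so a(u,u) = ∫(u')² + c∫u² ≥ ∫(u')² + ∫u² = ||u||_{H^1}², i.e. α = 1 works. No larger α is possible: a(u,u) ≥ α||u||_{H^1}² means (1−α)∫(u')² ≥ (α−c)∫u², and for the modes u_n = sin(nπ(x−x₀)/L) (x₀ the left endpoint) one has ∫u_n²/∫(u_n')² = (L/(nπ))² → 0, so a(u_n,u_n)/||u_n||_{H^1}² → 1. Hence the optimal constant is α = 1.
Therefore α = 1.


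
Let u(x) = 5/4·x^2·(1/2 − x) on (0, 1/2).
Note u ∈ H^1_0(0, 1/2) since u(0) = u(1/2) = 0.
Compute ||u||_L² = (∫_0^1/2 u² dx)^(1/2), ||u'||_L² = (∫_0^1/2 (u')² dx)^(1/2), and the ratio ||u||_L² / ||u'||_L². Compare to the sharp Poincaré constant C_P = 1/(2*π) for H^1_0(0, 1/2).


||u||_L² / ||u'||_L² = sqrt(14)/28 < C_P = 1/(2*π).

u(x) = 5/4·x^2·(1/2 − x), so u'(x) = 5*x*(1 - 3*x)/4.
u(x) = 5/4·x^2·(1/2 − x) vanishes at x = 0 and x = 1/2, so u ∈ H^1_0(0, 1/2). Differentiate via the product rule and integrate the resulting polynomials term by term.
  ∫_0^1/2 u² dx = ∫_0^1/2 (25*x^6/16 - 25*x^5/16 + 25*x^4/64) dx. Term by term:
    ∫_0^1/2 25*x^6/16 dx = 25/14336;  ∫_0^1/2 -25*x^5/16 dx = -25/6144;  ∫_0^1/2 25*x^4/64 dx = 5/2048.
  Sum: 25/14336 − 25/6144 + 5/2048 = 5/43008.
  ∫_0^1/2 (u')² dx = ∫_0^1/2 (225*x^4/16 - 75*x^3/8 + 25*x^2/16) dx. Term by term:
    ∫_0^1/2 225*x^4/16 dx = 45/512;  ∫_0^1/2 -75*x^3/8 dx = -75/512;  ∫_0^1/2 25*x^2/16 dx = 25/384.
  Sum: 45/512 − 75/512 + 25/384 = 5/768.
∫_0^1/2 u² dx = 5/43008, so ||u||_L² = sqrt(210)/1344.
∫_0^1/2 (u')² dx = 5/768, so ||u'||_L² = sqrt(15)/48.
Ratio ||u||_L² / ||u'||_L² = sqrt(14)/28.
Sharp Poincaré constant on H^1_0(0, 1/2) is C_P = L/π = 1/(2*π), achieved by sin(2*π·x).
A polynomial bump cannot attain the sharp Poincaré constant (only the first sine eigenfunction does), so the ratio is strictly less than C_P, consistent with ||u||_L² ≤ C_P ||u'||_L².


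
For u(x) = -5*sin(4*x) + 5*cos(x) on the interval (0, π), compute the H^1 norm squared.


||u||_{H^1(0,π)}^2 = -160/3 + 475*π/2

u'(x) = -5*sin(x) - 20*cos(4*x).
Expand u² and (u')² and integrate term by term on (0, π), using: for integers n ≥ 1, ∫_0^π sin²(nx) dx = ∫_0^π cos²(nx) dx = π/2; for n ≠ n', ∫_0^π sin(nx)sin(n'x) dx = ∫_0^π cos(nx)cos(n'x) dx = 0; and by product-to-sum, ∫_0^π sin(nx)cos(n'x) dx = ½∫_0^π [sin((n+n')x) + sin((n−n')x)] dx, which is 0 when n+n' is even and 2n/(n²−n'²) when n+n' is odd (it need not vanish on (0, π)).
  u² squared terms: (-5)²·∫sin(4x)² dx = 25·π/2 = 25*π/2;  (5)²·∫cos(x)² dx = 25·π/2 = 25*π/2.
  u² cross terms: 2·(-5)·(5)·∫sin(4x)·cos(x) dx = -50·(8/15) = -80/3.
  So ∫_0^π u² dx = 25*π/2 + 25*π/2 − 80/3 = -80/3 + 25*π.
  (u')² squared terms: (-20)²·∫cos(4x)² dx = 400·π/2 = 200*π;  (-5)²·∫sin(x)² dx = 25·π/2 = 25*π/2.
  (u')² cross terms: 2·(-20)·(-5)·∫cos(4x)·sin(x) dx = 200·(-2/15) = -80/3.
  So ∫_0^π (u')² dx = 200*π + 25*π/2 − 80/3 = -80/3 + 425*π/2.
||u||_{H^1}^2 = (-80/3 + 25*π) + (-80/3 + 425*π/2) = -160/3 + 475*π/2.


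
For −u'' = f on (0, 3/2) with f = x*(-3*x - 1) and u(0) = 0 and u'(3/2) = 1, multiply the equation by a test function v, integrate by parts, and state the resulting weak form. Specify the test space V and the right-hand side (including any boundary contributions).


V = {v ∈ H^1(0, 3/2) : v(0) = 0} (test functions vanish at x = 0 where u is specified); weak form: ∫_0^3/2 u'v' dx = ∫_0^3/2 (x*(-3*x - 1)) v dx + v(3/2) for all v ∈ V.

Multiply both sides by a test function v and integrate from 0 to 3/2:
  ∫_0^3/2 −u''(x) v(x) dx = ∫_0^3/2 f(x) v(x) dx.
Integrate the LHS by parts once:
  ∫_0^3/2 −u'' v dx = −[u'(x) v(x)]_0^3/2 + ∫_0^3/2 u'(x) v'(x) dx.
Thus ∫_0^3/2 u'(x) v'(x) dx = ∫_0^3/2 f(x) v(x) dx + [u'(x) v(x)]_0^3/2.
Choose V so that boundary terms are either known or forced to vanish.
Mixed BC: u(0) = 0 (Dirichlet) and u'(3/2) = 1 (Neumann). Define V = {v ∈ H^1(0, 3/2) : v(0) = 0}. Then [u' v]_0^3/2 = u'(3/2)·v(3/2) − u'(0)·0 = v(3/2).
Weak formulation: find u (satisfying any essential BC) such that ∫_0^3/2 u'(x) v'(x) dx = ∫_0^3/2 f v dx + v(3/2) for all v ∈ V (Dirichlet at 0 absorbed into V; Neumann datum at x = 3/2 contributes the boundary term).
Substituting f(x) = x*(-3*x - 1), the right-hand side is ∫_0^3/2 (x*(-3*x - 1)) v dx + v(3/2).


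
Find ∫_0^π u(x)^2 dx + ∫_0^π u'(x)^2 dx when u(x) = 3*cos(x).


||u||_{H^1(0,π)}^2 = 9*π

u'(x) = -3*sin(x).
Expand u² and (u')² and integrate term by term on (0, π), using: for integers n ≥ 1, ∫_0^π sin²(nx) dx = ∫_0^π cos²(nx) dx = π/2; for n ≠ n', ∫_0^π sin(nx)sin(n'x) dx = ∫_0^π cos(nx)cos(n'x) dx = 0; and by product-to-sum, ∫_0^π sin(nx)cos(n'x) dx = ½∫_0^π [sin((n+n')x) + sin((n−n')x)] dx, which is 0 when n+n' is even and 2n/(n²−n'²) when n+n' is odd (it need not vanish on (0, π)).
  u² squared terms: (3)²·∫cos(x)² dx = 9·π/2 = 9*π/2.
  So ∫_0^π u² dx = 9*π/2.
  (u')² squared terms: (-3)²·∫sin(x)² dx = 9·π/2 = 9*π/2.
  So ∫_0^π (u')² dx = 9*π/2.
||u||_{H^1}^2 = (9*π/2) + (9*π/2) = 9*π.


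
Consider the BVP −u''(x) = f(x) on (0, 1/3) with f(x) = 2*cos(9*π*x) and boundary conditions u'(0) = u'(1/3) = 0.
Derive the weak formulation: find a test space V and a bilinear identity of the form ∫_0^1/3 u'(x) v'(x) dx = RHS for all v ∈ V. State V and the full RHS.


V = H^1(0, 1/3) (no boundary constraint on v; u is determined up to an additive constant); weak form: ∫_0^1/3 u'v' dx = ∫_0^1/3 (2*cos(9*π*x)) v dx for all v ∈ V.

Multiply both sides by a test function v and integrate from 0 to 1/3:
  ∫_0^1/3 −u''(x) v(x) dx = ∫_0^1/3 f(x) v(x) dx.
Integrate the LHS by parts once:
  ∫_0^1/3 −u'' v dx = −[u'(x) v(x)]_0^1/3 + ∫_0^1/3 u'(x) v'(x) dx.
Thus ∫_0^1/3 u'(x) v'(x) dx = ∫_0^1/3 f(x) v(x) dx + [u'(x) v(x)]_0^1/3.
Choose V so that boundary terms are either known or forced to vanish.
u has homogeneous Neumann: u'(0) = u'(1/3) = 0. So [u' v]_0^1/3 = 0·v(1/3) − 0·v(0) = 0 for any v; take V = H^1(0, 1/3).
Weak formulation: find u (satisfying any essential BC) such that ∫_0^1/3 u'(x) v'(x) dx = ∫_0^1/3 f v dx for all v ∈ V (homogeneous Neumann, so boundary terms vanish).
Substituting f(x) = 2*cos(9*π*x), the right-hand side is ∫_0^1/3 (2*cos(9*π*x)) v dx.
Compatibility check (pure Neumann): taking v ≡ 1 ∈ V gives 0 = ∫_0^1/3 f dx + (0) − (0), i.e. ∫_0^1/3 f dx must equal u'(0) − u'(1/3) = 0. Indeed ∫_0^1/3 (2*cos(9*π*x)) dx = 0, so the data are compatible. The solution is then unique only up to an additive constant (fix it e.g. by requiring ∫_0^1/3 u dx = 0).


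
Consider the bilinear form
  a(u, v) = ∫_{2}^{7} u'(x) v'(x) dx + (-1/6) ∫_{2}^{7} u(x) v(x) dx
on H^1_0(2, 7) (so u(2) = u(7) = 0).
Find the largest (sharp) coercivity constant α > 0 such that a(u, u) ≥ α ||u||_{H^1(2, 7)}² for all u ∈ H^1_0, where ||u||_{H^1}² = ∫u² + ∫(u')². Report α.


α = (-25/6 + π^2)/(π^2 + 25)

Coercivity of a(·,·) on H^1_0(2, 7) means a(u, u) ≥ α ||u||_{H^1}² for every u ∈ H^1_0.
The interval has length L = 5, and Poincaré/coercivity depend only on L. Here a(u, u) = ∫(u')² + (-1/6)·∫u².
Here c = -1/6 < 0 with |c| < (π/L)² = π^2/25, so coercivity still holds. The condition a(u,u) ≥ α||u||_{H^1}² reads (1−α)∫(u')² ≥ (α−c)∫u². Any admissible α is ≤ 1 (rapidly oscillating u have ∫u²/∫(u')² → 0), and α = 1 would force 0 ≥ (1−c)∫u², impossible since c < 1; so 1−α > 0. By the sharp Poincaré inequality on H^1_0 of an interval of length L, ∫(u')² ≥ (π/L)²∫u² with equality for the first sine mode sin(π(x−x₀)/L) (x₀ the left endpoint), so the inequality holds for all u iff (1−α)(π/L)² ≥ α − c, i.e. α ≤ ((π/L)² + c)/((π/L)² + 1) = (1 + c(L/π)²)/(1 + (L/π)²). (Direct route, valid since c ≤ 0: Poincaré gives c∫u² ≥ c(L/π)²∫(u')², so a(u,u) ≥ (1 + c(L/π)²)∫(u')², while ||u||_{H^1}² ≤ (1 + (L/π)²)∫(u')²; dividing yields the same α.) With (π/L)² = π^2/25 and c = -1/6, the largest admissible constant is α = ((π/L)² + c)/((π/L)² + 1).
Simplifying, α = (-25/6 + π^2)/(π^2 + 25).


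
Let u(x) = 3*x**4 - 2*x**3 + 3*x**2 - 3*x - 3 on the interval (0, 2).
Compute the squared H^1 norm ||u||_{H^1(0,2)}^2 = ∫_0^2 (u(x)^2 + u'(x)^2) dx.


||u||_{H^1}^2 = 71632/35

The H^1 norm (squared) on an interval (0, L) is
  ||u||_{H^1}^2 = ∫_0^L u(x)^2 dx + ∫_0^L u'(x)^2 dx.
Compute u'(x) = 12*x**3 - 6*x**2 + 6*x - 3.
Then u(x)^2 = 9*x**8 - 12*x**7 + 22*x**6 - 30*x**5 + 3*x**4 - 6*x**3 - 9*x**2 + 18*x + 9 and u'(x)^2 = 144*x**6 - 144*x**5 + 180*x**4 - 144*x**3 + 72*x**2 - 36*x + 9.
Integrate each monomial from 0 to 2 using ∫_0^2 c·x^n dx = c·2^(n+1)/(n+1):
  ∫_0^2 u(x)^2 dx = ∫_0^2 (9*x^8 - 12*x^7 + 22*x^6 - 30*x^5 + 3*x^4 - 6*x^3 - 9*x^2 + 18*x + 9) dx. Term by term:
    ∫_0^2 9*x^8 dx = 512;  ∫_0^2 -12*x^7 dx = -384;  ∫_0^2 22*x^6 dx = 2816/7;
    ∫_0^2 -30*x^5 dx = -320;  ∫_0^2 3*x^4 dx = 96/5;  ∫_0^2 -6*x^3 dx = -24;
    ∫_0^2 -9*x^2 dx = -24;  ∫_0^2 18*x dx = 36;  ∫_0^2 9 dx = 18.
  Sum: 512 − 384 + 2816/7 − 320 + 96/5 − 24 − 24 + 36 + 18 = 8242/35.
  ∫_0^2 u'(x)^2 dx = ∫_0^2 (144*x^6 - 144*x^5 + 180*x^4 - 144*x^3 + 72*x^2 - 36*x + 9) dx. Term by term:
    ∫_0^2 144*x^6 dx = 18432/7;  ∫_0^2 -144*x^5 dx = -1536;  ∫_0^2 180*x^4 dx = 1152;
    ∫_0^2 -144*x^3 dx = -576;  ∫_0^2 72*x^2 dx = 192;  ∫_0^2 -36*x dx = -72;
    ∫_0^2 9 dx = 18.
  Sum: 18432/7 − 1536 + 1152 − 576 + 192 − 72 + 18 = 12678/7.
Adding: ||u||_{H^1}^2 = 8242/35 + 12678/7 = 71632/35.


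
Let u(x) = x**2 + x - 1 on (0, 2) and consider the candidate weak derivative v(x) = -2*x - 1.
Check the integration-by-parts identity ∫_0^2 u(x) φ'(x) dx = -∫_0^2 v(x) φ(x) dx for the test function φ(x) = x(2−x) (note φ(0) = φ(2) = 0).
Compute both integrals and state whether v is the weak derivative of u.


LHS = -4, RHS = 4. No, v is not the weak derivative of u.

u(x) = x**2 + x - 1, classical derivative u'(x) = 2*x + 1.
φ(x) = x(2−x), so φ'(x) = 2 - 2*x.
Note φ(0) = φ(2) = 0, so the boundary term u·φ vanishes.
LHS = ∫_0^2 u(x) φ'(x) dx = ∫_0^2 (-2*x^3 + 4*x - 2) dx. Term by term:
  ∫_0^2 -2*x^3 dx = -8;  ∫_0^2 4*x dx = 8;  ∫_0^2 -2 dx = -4.
Sum: -8 + 8 − 4 = -4.
So LHS = -4.
∫_0^2 v(x) φ(x) dx = ∫_0^2 (2*x^3 - 3*x^2 - 2*x) dx. Term by term:
  ∫_0^2 2*x^3 dx = 8;  ∫_0^2 -3*x^2 dx = -8;  ∫_0^2 -2*x dx = -4.
Sum: 8 − 8 − 4 = -4.
So RHS = -∫_0^2 v(x) φ(x) dx = 4.
LHS − RHS = -8 ≠ 0, so the identity fails.
(For a valid weak derivative the identity must hold for EVERY test function, in particular this one. The failure shows v is NOT the weak derivative of u.)
Correct weak derivative would be u'(x) = 2*x + 1.


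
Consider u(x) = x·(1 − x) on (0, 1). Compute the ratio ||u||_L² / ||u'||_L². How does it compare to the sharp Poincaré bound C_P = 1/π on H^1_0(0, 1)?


||u||_L² / ||u'||_L² = sqrt(10)/10 < C_P = 1/π.

u(x) = x·(1 − x), so u'(x) = 1 - 2*x.
u(x) = x·(1 − x) vanishes at x = 0 and x = 1, so u ∈ H^1_0(0, 1). Differentiate via the product rule and integrate the resulting polynomials term by term.
  ∫_0^1 u² dx = ∫_0^1 (x^4 - 2*x^3 + x^2) dx. Term by term:
    ∫_0^1 x^4 dx = 1/5;  ∫_0^1 -2*x^3 dx = -1/2;  ∫_0^1 x^2 dx = 1/3.
  Sum: 1/5 − 1/2 + 1/3 = 1/30.
  ∫_0^1 (u')² dx = ∫_0^1 (4*x^2 - 4*x + 1) dx. Term by term:
    ∫_0^1 4*x^2 dx = 4/3;  ∫_0^1 -4*x dx = -2;  ∫_0^1 1 dx = 1.
  Sum: 4/3 − 2 + 1 = 1/3.
∫_0^1 u² dx = 1/30, so ||u||_L² = sqrt(30)/30.
∫_0^1 (u')² dx = 1/3, so ||u'||_L² = sqrt(3)/3.
Ratio ||u||_L² / ||u'||_L² = sqrt(10)/10.
Sharp Poincaré constant on H^1_0(0, 1) is C_P = L/π = 1/π, achieved by sin(π·x).
A polynomial bump cannot attain the sharp Poincaré constant (only the first sine eigenfunction does), so the ratio is strictly less than C_P, consistent with ||u||_L² ≤ C_P ||u'||_L².


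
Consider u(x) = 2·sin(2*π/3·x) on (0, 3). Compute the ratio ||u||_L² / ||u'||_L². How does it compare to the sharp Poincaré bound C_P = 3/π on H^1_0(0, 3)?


||u||_L² / ||u'||_L² = 3/(2*π) < C_P = 3/π.

u(x) = 2·sin(2*π/3·x), so u'(x) = 4*π*cos(2*π*x/3)/3.
Writing u(x) = A·sin(kπx/L) with A = 2 and k = 2, use ∫_0^L sin²(kπx/L) dx = L/2 and ∫_0^L cos²(kπx/L) dx = L/2.
u² = 4·sin²(2*π/3·x) and (u')² = 16*π^2/9·cos²(2*π/3·x), and each of sin², cos² integrates to L/2 = 3/2 over (0, 3).
∫_0^3 u² dx = 6, so ||u||_L² = sqrt(6).
∫_0^3 (u')² dx = 8*π^2/3, so ||u'||_L² = 2*sqrt(6)*π/3.
Ratio ||u||_L² / ||u'||_L² = 3/(2*π).
Sharp Poincaré constant on H^1_0(0, 3) is C_P = L/π = 3/π, achieved by sin(π/3·x).
This is the k = 2 harmonic; the ratio L/(kπ) is strictly less than C_P = L/π, consistent with the sharp inequality ||u||_L² ≤ C_P ||u'||_L².


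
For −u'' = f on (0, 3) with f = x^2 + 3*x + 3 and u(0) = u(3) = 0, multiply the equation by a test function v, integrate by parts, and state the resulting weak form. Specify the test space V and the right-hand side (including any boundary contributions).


V = H^1_0(0, 3) (so v(0) = v(3) = 0); weak form: ∫_0^3 u'v' dx = ∫_0^3 (x^2 + 3*x + 3) v dx for all v ∈ V.

Multiply both sides by a test function v and integrate from 0 to 3:
  ∫_0^3 −u''(x) v(x) dx = ∫_0^3 f(x) v(x) dx.
Integrate the LHS by parts once:
  ∫_0^3 −u'' v dx = −[u'(x) v(x)]_0^3 + ∫_0^3 u'(x) v'(x) dx.
Thus ∫_0^3 u'(x) v'(x) dx = ∫_0^3 f(x) v(x) dx + [u'(x) v(x)]_0^3.
Choose V so that boundary terms are either known or forced to vanish.
u is Dirichlet: u(0) = u(3) = 0. Let V = H^1_0(0, 3); then v(0) = v(3) = 0, and [u' v]_0^3 = 0.
Weak formulation: find u (satisfying any essential BC) such that ∫_0^3 u'(x) v'(x) dx = ∫_0^3 f v dx for all v ∈ V.
Substituting f(x) = x^2 + 3*x + 3, the right-hand side is ∫_0^3 (x^2 + 3*x + 3) v dx.


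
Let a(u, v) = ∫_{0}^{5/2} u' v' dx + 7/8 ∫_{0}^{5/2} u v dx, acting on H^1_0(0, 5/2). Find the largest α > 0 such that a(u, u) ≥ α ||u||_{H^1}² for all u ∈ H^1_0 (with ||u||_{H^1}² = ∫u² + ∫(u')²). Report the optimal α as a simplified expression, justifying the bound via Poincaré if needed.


α = (175 + 32*π^2)/(8*(25 + 4*π^2))

Coercivity of a(·,·) on H^1_0(0, 5/2) means a(u, u) ≥ α ||u||_{H^1}² for every u ∈ H^1_0.
The interval has length L = 5/2, and Poincaré/coercivity depend only on L. Here a(u, u) = ∫(u')² + (7/8)·∫u².
Here 0 < c = 7/8 < 1. The condition a(u,u) ≥ α||u||_{H^1}² reads (1−α)∫(u')² ≥ (α−c)∫u². Any admissible α is ≤ 1 (rapidly oscillating u have ∫u²/∫(u')² → 0), and α = 1 would force 0 ≥ (1−c)∫u², impossible since c < 1; so 1−α > 0. By the sharp Poincaré inequality on H^1_0 of an interval of length L, ∫(u')² ≥ (π/L)²∫u² with equality for the first sine mode sin(π(x−x₀)/L) (x₀ the left endpoint), so the inequality holds for all u iff (1−α)(π/L)² ≥ α − c, i.e. α ≤ ((π/L)² + c)/((π/L)² + 1) = (1 + c(L/π)²)/(1 + (L/π)²). With (π/L)² = 4*π^2/25 and c = 7/8, the largest admissible constant is α = ((π/L)² + c)/((π/L)² + 1).
Simplifying, α = (175 + 32*π^2)/(8*(25 + 4*π^2)).


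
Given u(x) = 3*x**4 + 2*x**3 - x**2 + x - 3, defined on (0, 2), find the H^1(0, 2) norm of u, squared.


||u||_{H^1}^2 = 102800/21

The H^1 norm (squared) on an interval (0, L) is
  ||u||_{H^1}^2 = ∫_0^L u(x)^2 dx + ∫_0^L u'(x)^2 dx.
Compute u'(x) = 12*x**3 + 6*x**2 - 2*x + 1.
Then u(x)^2 = 9*x**8 + 12*x**7 - 2*x**6 + 2*x**5 - 13*x**4 - 14*x**3 + 7*x**2 - 6*x + 9 and u'(x)^2 = 144*x**6 + 144*x**5 - 12*x**4 + 16*x**2 - 4*x + 1.
Integrate each monomial from 0 to 2 using ∫_0^2 c·x^n dx = c·2^(n+1)/(n+1):
  ∫_0^2 u(x)^2 dx = ∫_0^2 (9*x^8 + 12*x^7 - 2*x^6 + 2*x^5 - 13*x^4 - 14*x^3 + 7*x^2 - 6*x + 9) dx. Term by term:
    ∫_0^2 9*x^8 dx = 512;  ∫_0^2 12*x^7 dx = 384;  ∫_0^2 -2*x^6 dx = -256/7;
    ∫_0^2 2*x^5 dx = 64/3;  ∫_0^2 -13*x^4 dx = -416/5;  ∫_0^2 -14*x^3 dx = -56;
    ∫_0^2 7*x^2 dx = 56/3;  ∫_0^2 -6*x dx = -12;  ∫_0^2 9 dx = 18.
  Sum: 512 + 384 − 256/7 + 64/3 − 416/5 − 56 + 56/3 − 12 + 18 = 26818/35.
  ∫_0^2 u'(x)^2 dx = ∫_0^2 (144*x^6 + 144*x^5 - 12*x^4 + 16*x^2 - 4*x + 1) dx. Term by term:
    ∫_0^2 144*x^6 dx = 18432/7;  ∫_0^2 144*x^5 dx = 1536;  ∫_0^2 -12*x^4 dx = -384/5;
    ∫_0^2 16*x^2 dx = 128/3;  ∫_0^2 -4*x dx = -8;  ∫_0^2 1 dx = 2.
  Sum: 18432/7 + 1536 − 384/5 + 128/3 − 8 + 2 = 433546/105.
Adding: ||u||_{H^1}^2 = 26818/35 + 433546/105 = 102800/21.


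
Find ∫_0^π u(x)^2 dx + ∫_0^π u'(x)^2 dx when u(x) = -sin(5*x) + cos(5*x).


||u||_{H^1(0,π)}^2 = 26*π

u'(x) = -5*sin(5*x) - 5*cos(5*x).
Expand u² and (u')² and integrate term by term on (0, π), using: for integers n ≥ 1, ∫_0^π sin²(nx) dx = ∫_0^π cos²(nx) dx = π/2; for n ≠ n', ∫_0^π sin(nx)sin(n'x) dx = ∫_0^π cos(nx)cos(n'x) dx = 0; and by product-to-sum, ∫_0^π sin(nx)cos(n'x) dx = ½∫_0^π [sin((n+n')x) + sin((n−n')x)] dx, which is 0 when n+n' is even and 2n/(n²−n'²) when n+n' is odd (it need not vanish on (0, π)).
  u² squared terms: (-1)²·∫sin(5x)² dx = 1·π/2 = π/2;  (1)²·∫cos(5x)² dx = 1·π/2 = π/2.
  u² cross terms: 2·(-1)·(1)·∫sin(5x)·cos(5x) dx = -2·(0) = 0.
  So ∫_0^π u² dx = π/2 + π/2 + 0 = π.
  (u')² squared terms: (-5)²·∫cos(5x)² dx = 25·π/2 = 25*π/2;  (-5)²·∫sin(5x)² dx = 25·π/2 = 25*π/2.
  (u')² cross terms: 2·(-5)·(-5)·∫cos(5x)·sin(5x) dx = 50·(0) = 0.
  So ∫_0^π (u')² dx = 25*π/2 + 25*π/2 + 0 = 25*π.
||u||_{H^1}^2 = (π) + (25*π) = 26*π.


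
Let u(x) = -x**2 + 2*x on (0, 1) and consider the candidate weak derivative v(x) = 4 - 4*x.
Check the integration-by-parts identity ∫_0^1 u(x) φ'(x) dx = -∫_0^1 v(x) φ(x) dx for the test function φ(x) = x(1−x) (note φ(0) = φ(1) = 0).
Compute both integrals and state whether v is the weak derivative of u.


LHS = -1/6, RHS = -1/3. No, v is not the weak derivative of u.

u(x) = -x**2 + 2*x, classical derivative u'(x) = 2 - 2*x.
φ(x) = x(1−x), so φ'(x) = 1 - 2*x.
Note φ(0) = φ(1) = 0, so the boundary term u·φ vanishes.
LHS = ∫_0^1 u(x) φ'(x) dx = ∫_0^1 (2*x^3 - 5*x^2 + 2*x) dx. Term by term:
  ∫_0^1 2*x^3 dx = 1/2;  ∫_0^1 -5*x^2 dx = -5/3;  ∫_0^1 2*x dx = 1.
Sum: 1/2 − 5/3 + 1 = -1/6.
So LHS = -1/6.
∫_0^1 v(x) φ(x) dx = ∫_0^1 (4*x^3 - 8*x^2 + 4*x) dx. Term by term:
  ∫_0^1 4*x^3 dx = 1;  ∫_0^1 -8*x^2 dx = -8/3;  ∫_0^1 4*x dx = 2.
Sum: 1 − 8/3 + 2 = 1/3.
So RHS = -∫_0^1 v(x) φ(x) dx = -1/3.
LHS − RHS = 1/6 ≠ 0, so the identity fails.
(For a valid weak derivative the identity must hold for EVERY test function, in particular this one. The failure shows v is NOT the weak derivative of u.)
Correct weak derivative would be u'(x) = 2 - 2*x.


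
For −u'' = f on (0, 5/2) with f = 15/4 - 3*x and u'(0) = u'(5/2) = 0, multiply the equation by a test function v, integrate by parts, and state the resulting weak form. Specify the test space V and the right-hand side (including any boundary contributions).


V = H^1(0, 5/2) (no boundary constraint on v; u is determined up to an additive constant); weak form: ∫_0^5/2 u'v' dx = ∫_0^5/2 (15/4 - 3*x) v dx for all v ∈ V.

Multiply both sides by a test function v and integrate from 0 to 5/2:
  ∫_0^5/2 −u''(x) v(x) dx = ∫_0^5/2 f(x) v(x) dx.
Integrate the LHS by parts once:
  ∫_0^5/2 −u'' v dx = −[u'(x) v(x)]_0^5/2 + ∫_0^5/2 u'(x) v'(x) dx.
Thus ∫_0^5/2 u'(x) v'(x) dx = ∫_0^5/2 f(x) v(x) dx + [u'(x) v(x)]_0^5/2.
Choose V so that boundary terms are either known or forced to vanish.
u has homogeneous Neumann: u'(0) = u'(5/2) = 0. So [u' v]_0^5/2 = 0·v(5/2) − 0·v(0) = 0 for any v; take V = H^1(0, 5/2).
Weak formulation: find u (satisfying any essential BC) such that ∫_0^5/2 u'(x) v'(x) dx = ∫_0^5/2 f v dx for all v ∈ V (homogeneous Neumann, so boundary terms vanish).
Substituting f(x) = 15/4 - 3*x, the right-hand side is ∫_0^5/2 (15/4 - 3*x) v dx.
Compatibility check (pure Neumann): taking v ≡ 1 ∈ V gives 0 = ∫_0^5/2 f dx + (0) − (0), i.e. ∫_0^5/2 f dx must equal u'(0) − u'(5/2) = 0. Indeed ∫_0^5/2 (15/4 - 3*x) dx = 0, so the data are compatible. The solution is then unique only up to an additive constant (fix it e.g. by requiring ∫_0^5/2 u dx = 0).


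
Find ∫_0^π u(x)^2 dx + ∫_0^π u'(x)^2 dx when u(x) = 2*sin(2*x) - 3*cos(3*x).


||u||_{H^1(0,π)}^2 = 96 + 55*π

u'(x) = 9*sin(3*x) + 4*cos(2*x).
Expand u² and (u')² and integrate term by term on (0, π), using: for integers n ≥ 1, ∫_0^π sin²(nx) dx = ∫_0^π cos²(nx) dx = π/2; for n ≠ n', ∫_0^π sin(nx)sin(n'x) dx = ∫_0^π cos(nx)cos(n'x) dx = 0; and by product-to-sum, ∫_0^π sin(nx)cos(n'x) dx = ½∫_0^π [sin((n+n')x) + sin((n−n')x)] dx, which is 0 when n+n' is even and 2n/(n²−n'²) when n+n' is odd (it need not vanish on (0, π)).
  u² squared terms: (-3)²·∫cos(3x)² dx = 9·π/2 = 9*π/2;  (2)²·∫sin(2x)² dx = 4·π/2 = 2*π.
  u² cross terms: 2·(-3)·(2)·∫cos(3x)·sin(2x) dx = -12·(-4/5) = 48/5.
  So ∫_0^π u² dx = 9*π/2 + 2*π + 48/5 = 48/5 + 13*π/2.
  (u')² squared terms: (4)²·∫cos(2x)² dx = 16·π/2 = 8*π;  (9)²·∫sin(3x)² dx = 81·π/2 = 81*π/2.
  (u')² cross terms: 2·(4)·(9)·∫cos(2x)·sin(3x) dx = 72·(6/5) = 432/5.
  So ∫_0^π (u')² dx = 8*π + 81*π/2 + 432/5 = 432/5 + 97*π/2.
||u||_{H^1}^2 = (48/5 + 13*π/2) + (432/5 + 97*π/2) = 96 + 55*π.


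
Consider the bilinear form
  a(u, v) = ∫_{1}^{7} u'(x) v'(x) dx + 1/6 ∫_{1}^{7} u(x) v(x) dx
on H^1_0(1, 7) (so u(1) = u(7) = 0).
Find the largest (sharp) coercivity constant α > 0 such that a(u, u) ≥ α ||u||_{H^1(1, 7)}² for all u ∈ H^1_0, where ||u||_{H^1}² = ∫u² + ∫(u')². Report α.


α = (6 + π^2)/(π^2 + 36)

Coercivity of a(·,·) on H^1_0(1, 7) means a(u, u) ≥ α ||u||_{H^1}² for every u ∈ H^1_0.
The interval has length L = 6, and Poincaré/coercivity depend only on L. Here a(u, u) = ∫(u')² + (1/6)·∫u².
Here 0 < c = 1/6 < 1. The condition a(u,u) ≥ α||u||_{H^1}² reads (1−α)∫(u')² ≥ (α−c)∫u². Any admissible α is ≤ 1 (rapidly oscillating u have ∫u²/∫(u')² → 0), and α = 1 would force 0 ≥ (1−c)∫u², impossible since c < 1; so 1−α > 0. By the sharp Poincaré inequality on H^1_0 of an interval of length L, ∫(u')² ≥ (π/L)²∫u² with equality for the first sine mode sin(π(x−x₀)/L) (x₀ the left endpoint), so the inequality holds for all u iff (1−α)(π/L)² ≥ α − c, i.e. α ≤ ((π/L)² + c)/((π/L)² + 1) = (1 + c(L/π)²)/(1 + (L/π)²). With (π/L)² = π^2/36 and c = 1/6, the largest admissible constant is α = ((π/L)² + c)/((π/L)² + 1).
Simplifying, α = (6 + π^2)/(π^2 + 36).


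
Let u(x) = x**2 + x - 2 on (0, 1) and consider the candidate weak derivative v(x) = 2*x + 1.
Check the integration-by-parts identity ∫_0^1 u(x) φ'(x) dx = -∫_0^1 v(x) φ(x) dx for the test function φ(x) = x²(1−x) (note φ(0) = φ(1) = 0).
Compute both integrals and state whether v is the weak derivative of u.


LHS = -11/60, RHS = -11/60. Yes, v = u' weakly.

u(x) = x**2 + x - 2, classical derivative u'(x) = 2*x + 1.
φ(x) = x²(1−x), so φ'(x) = x*(2 - 3*x).
Note φ(0) = φ(1) = 0, so the boundary term u·φ vanishes.
LHS = ∫_0^1 u(x) φ'(x) dx = ∫_0^1 (-3*x^4 - x^3 + 8*x^2 - 4*x) dx. Term by term:
  ∫_0^1 -3*x^4 dx = -3/5;  ∫_0^1 -x^3 dx = -1/4;  ∫_0^1 8*x^2 dx = 8/3;
  ∫_0^1 -4*x dx = -2.
Sum: -3/5 − 1/4 + 8/3 − 2 = -11/60.
So LHS = -11/60.
∫_0^1 v(x) φ(x) dx = ∫_0^1 (-2*x^4 + x^3 + x^2) dx. Term by term:
  ∫_0^1 -2*x^4 dx = -2/5;  ∫_0^1 x^3 dx = 1/4;  ∫_0^1 x^2 dx = 1/3.
Sum: -2/5 + 1/4 + 1/3 = 11/60.
So RHS = -∫_0^1 v(x) φ(x) dx = -11/60.
LHS = RHS, so the identity holds for this test φ.
Moreover u is smooth here and v(x) = u'(x) = 2*x + 1 pointwise, so the identity holds for every test function. Hence v is the weak derivative of u.


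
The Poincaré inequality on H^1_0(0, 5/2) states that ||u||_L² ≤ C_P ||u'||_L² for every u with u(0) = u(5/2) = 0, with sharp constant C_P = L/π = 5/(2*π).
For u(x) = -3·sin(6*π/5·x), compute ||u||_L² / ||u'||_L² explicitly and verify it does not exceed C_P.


||u||_L² / ||u'||_L² = 5/(6*π) < C_P = 5/(2*π).

u(x) = -3·sin(6*π/5·x), so u'(x) = -18*π*cos(6*π*x/5)/5.
Writing u(x) = A·sin(kπx/L) with A = -3 and k = 3, use ∫_0^L sin²(kπx/L) dx = L/2 and ∫_0^L cos²(kπx/L) dx = L/2.
u² = 9·sin²(6*π/5·x) and (u')² = 324*π^2/25·cos²(6*π/5·x), and each of sin², cos² integrates to L/2 = 5/4 over (0, 5/2).
∫_0^5/2 u² dx = 45/4, so ||u||_L² = 3*sqrt(5)/2.
∫_0^5/2 (u')² dx = 81*π^2/5, so ||u'||_L² = 9*sqrt(5)*π/5.
Ratio ||u||_L² / ||u'||_L² = 5/(6*π).
Sharp Poincaré constant on H^1_0(0, 5/2) is C_P = L/π = 5/(2*π), achieved by sin(2*π/5·x).
This is the k = 3 harmonic; the ratio L/(kπ) is strictly less than C_P = L/π, consistent with the sharp inequality ||u||_L² ≤ C_P ||u'||_L².


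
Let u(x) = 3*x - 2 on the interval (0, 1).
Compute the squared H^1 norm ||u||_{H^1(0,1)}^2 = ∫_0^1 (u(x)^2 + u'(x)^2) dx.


||u||_{H^1}^2 = 10

The H^1 norm (squared) on an interval (0, L) is
  ||u||_{H^1}^2 = ∫_0^L u(x)^2 dx + ∫_0^L u'(x)^2 dx.
Compute u'(x) = 3.
Then u(x)^2 = 9*x**2 - 12*x + 4 and u'(x)^2 = 9.
Integrate each monomial from 0 to 1 using ∫_0^1 c·x^n dx = c·1^(n+1)/(n+1):
  ∫_0^1 u(x)^2 dx = ∫_0^1 (9*x^2 - 12*x + 4) dx. Term by term:
    ∫_0^1 9*x^2 dx = 3;  ∫_0^1 -12*x dx = -6;  ∫_0^1 4 dx = 4.
  Sum: 3 − 6 + 4 = 1.
  ∫_0^1 u'(x)^2 dx = ∫_0^1 (9) dx. Term by term:
    ∫_0^1 9 dx = 9.
Adding: ||u||_{H^1}^2 = 1 + 9 = 10.


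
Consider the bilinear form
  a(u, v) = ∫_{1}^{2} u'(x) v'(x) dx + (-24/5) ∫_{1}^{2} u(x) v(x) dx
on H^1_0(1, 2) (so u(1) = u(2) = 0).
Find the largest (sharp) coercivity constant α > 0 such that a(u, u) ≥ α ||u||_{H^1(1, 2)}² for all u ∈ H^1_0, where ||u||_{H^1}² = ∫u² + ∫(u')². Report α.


α = (-24/5 + π^2)/(1 + π^2)

Coercivity of a(·,·) on H^1_0(1, 2) means a(u, u) ≥ α ||u||_{H^1}² for every u ∈ H^1_0.
The interval has length L = 1, and Poincaré/coercivity depend only on L. Here a(u, u) = ∫(u')² + (-24/5)·∫u².
Here c = -24/5 < 0 with |c| < (π/L)² = π^2, so coercivity still holds. The condition a(u,u) ≥ α||u||_{H^1}² reads (1−α)∫(u')² ≥ (α−c)∫u². Any admissible α is ≤ 1 (rapidly oscillating u have ∫u²/∫(u')² → 0), and α = 1 would force 0 ≥ (1−c)∫u², impossible since c < 1; so 1−α > 0. By the sharp Poincaré inequality on H^1_0 of an interval of length L, ∫(u')² ≥ (π/L)²∫u² with equality for the first sine mode sin(π(x−x₀)/L) (x₀ the left endpoint), so the inequality holds for all u iff (1−α)(π/L)² ≥ α − c, i.e. α ≤ ((π/L)² + c)/((π/L)² + 1) = (1 + c(L/π)²)/(1 + (L/π)²). (Direct route, valid since c ≤ 0: Poincaré gives c∫u² ≥ c(L/π)²∫(u')², so a(u,u) ≥ (1 + c(L/π)²)∫(u')², while ||u||_{H^1}² ≤ (1 + (L/π)²)∫(u')²; dividing yields the same α.) With (π/L)² = π^2 and c = -24/5, the largest admissible constant is α = ((π/L)² + c)/((π/L)² + 1).
Simplifying, α = (-24/5 + π^2)/(1 + π^2).


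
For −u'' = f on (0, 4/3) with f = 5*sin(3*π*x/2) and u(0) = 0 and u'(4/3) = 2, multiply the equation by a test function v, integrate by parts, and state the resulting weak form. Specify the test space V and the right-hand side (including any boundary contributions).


V = {v ∈ H^1(0, 4/3) : v(0) = 0} (test functions vanish at x = 0 where u is specified); weak form: ∫_0^4/3 u'v' dx = ∫_0^4/3 (5*sin(3*π*x/2)) v dx + 2·v(4/3) for all v ∈ V.

Multiply both sides by a test function v and integrate from 0 to 4/3:
  ∫_0^4/3 −u''(x) v(x) dx = ∫_0^4/3 f(x) v(x) dx.
Integrate the LHS by parts once:
  ∫_0^4/3 −u'' v dx = −[u'(x) v(x)]_0^4/3 + ∫_0^4/3 u'(x) v'(x) dx.
Thus ∫_0^4/3 u'(x) v'(x) dx = ∫_0^4/3 f(x) v(x) dx + [u'(x) v(x)]_0^4/3.
Choose V so that boundary terms are either known or forced to vanish.
Mixed BC: u(0) = 0 (Dirichlet) and u'(4/3) = 2 (Neumann). Define V = {v ∈ H^1(0, 4/3) : v(0) = 0}. Then [u' v]_0^4/3 = u'(4/3)·v(4/3) − u'(0)·0 = 2·v(4/3).
Weak formulation: find u (satisfying any essential BC) such that ∫_0^4/3 u'(x) v'(x) dx = ∫_0^4/3 f v dx + 2·v(4/3) for all v ∈ V (Dirichlet at 0 absorbed into V; Neumann datum at x = 4/3 contributes the boundary term).
Substituting f(x) = 5*sin(3*π*x/2), the right-hand side is ∫_0^4/3 (5*sin(3*π*x/2)) v dx + 2·v(4/3).


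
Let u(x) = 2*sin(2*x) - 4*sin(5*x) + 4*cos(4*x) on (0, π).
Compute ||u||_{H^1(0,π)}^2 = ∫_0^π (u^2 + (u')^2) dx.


||u||_{H^1(0,π)}^2 = -5440/9 + 354*π

u'(x) = -16*sin(4*x) + 4*cos(2*x) - 20*cos(5*x).
Expand u² and (u')² and integrate term by term on (0, π), using: for integers n ≥ 1, ∫_0^π sin²(nx) dx = ∫_0^π cos²(nx) dx = π/2; for n ≠ n', ∫_0^π sin(nx)sin(n'x) dx = ∫_0^π cos(nx)cos(n'x) dx = 0; and by product-to-sum, ∫_0^π sin(nx)cos(n'x) dx = ½∫_0^π [sin((n+n')x) + sin((n−n')x)] dx, which is 0 when n+n' is even and 2n/(n²−n'²) when n+n' is odd (it need not vanish on (0, π)).
  u² squared terms: (-4)²·∫sin(5x)² dx = 16·π/2 = 8*π;  (2)²·∫sin(2x)² dx = 4·π/2 = 2*π;  (4)²·∫cos(4x)² dx = 16·π/2 = 8*π.
  u² cross terms: 2·(-4)·(2)·∫sin(5x)·sin(2x) dx = -16·(0) = 0;  2·(-4)·(4)·∫sin(5x)·cos(4x) dx = -32·(10/9) = -320/9;  2·(2)·(4)·∫sin(2x)·cos(4x) dx = 16·(0) = 0.
  So ∫_0^π u² dx = 8*π + 2*π + 8*π + 0 − 320/9 + 0 = -320/9 + 18*π.
  (u')² squared terms: (-20)²·∫cos(5x)² dx = 400·π/2 = 200*π;  (-16)²·∫sin(4x)² dx = 256·π/2 = 128*π;  (4)²·∫cos(2x)² dx = 16·π/2 = 8*π.
  (u')² cross terms: 2·(-20)·(-16)·∫cos(5x)·sin(4x) dx = 640·(-8/9) = -5120/9;  2·(-20)·(4)·∫cos(5x)·cos(2x) dx = -160·(0) = 0;  2·(-16)·(4)·∫sin(4x)·cos(2x) dx = -128·(0) = 0.
  So ∫_0^π (u')² dx = 200*π + 128*π + 8*π − 5120/9 + 0 + 0 = -5120/9 + 336*π.
||u||_{H^1}^2 = (-320/9 + 18*π) + (-5120/9 + 336*π) = -5440/9 + 354*π.


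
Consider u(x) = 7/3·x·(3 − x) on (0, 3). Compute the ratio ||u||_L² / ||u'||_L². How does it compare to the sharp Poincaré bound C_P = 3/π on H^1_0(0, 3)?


||u||_L² / ||u'||_L² = 3*sqrt(10)/10 < C_P = 3/π.

u(x) = 7/3·x·(3 − x), so u'(x) = 7 - 14*x/3.
u(x) = 7/3·x·(3 − x) vanishes at x = 0 and x = 3, so u ∈ H^1_0(0, 3). Differentiate via the product rule and integrate the resulting polynomials term by term.
  ∫_0^3 u² dx = ∫_0^3 (49*x^4/9 - 98*x^3/3 + 49*x^2) dx. Term by term:
    ∫_0^3 49*x^4/9 dx = 1323/5;  ∫_0^3 -98*x^3/3 dx = -1323/2;  ∫_0^3 49*x^2 dx = 441.
  Sum: 1323/5 − 1323/2 + 441 = 441/10.
  ∫_0^3 (u')² dx = ∫_0^3 (196*x^2/9 - 196*x/3 + 49) dx. Term by term:
    ∫_0^3 196*x^2/9 dx = 196;  ∫_0^3 -196*x/3 dx = -294;  ∫_0^3 49 dx = 147.
  Sum: 196 − 294 + 147 = 49.
∫_0^3 u² dx = 441/10, so ||u||_L² = 21*sqrt(10)/10.
∫_0^3 (u')² dx = 49, so ||u'||_L² = 7.
Ratio ||u||_L² / ||u'||_L² = 3*sqrt(10)/10.
Sharp Poincaré constant on H^1_0(0, 3) is C_P = L/π = 3/π, achieved by sin(π/3·x).
A polynomial bump cannot attain the sharp Poincaré constant (only the first sine eigenfunction does), so the ratio is strictly less than C_P, consistent with ||u||_L² ≤ C_P ||u'||_L².


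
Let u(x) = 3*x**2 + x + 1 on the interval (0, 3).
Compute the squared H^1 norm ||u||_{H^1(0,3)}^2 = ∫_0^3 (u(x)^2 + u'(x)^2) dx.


||u||_{H^1}^2 = 10149/10

The H^1 norm (squared) on an interval (0, L) is
  ||u||_{H^1}^2 = ∫_0^L u(x)^2 dx + ∫_0^L u'(x)^2 dx.
Compute u'(x) = 6*x + 1.
Then u(x)^2 = 9*x**4 + 6*x**3 + 7*x**2 + 2*x + 1 and u'(x)^2 = 36*x**2 + 12*x + 1.
Integrate each monomial from 0 to 3 using ∫_0^3 c·x^n dx = c·3^(n+1)/(n+1):
  ∫_0^3 u(x)^2 dx = ∫_0^3 (9*x^4 + 6*x^3 + 7*x^2 + 2*x + 1) dx. Term by term:
    ∫_0^3 9*x^4 dx = 2187/5;  ∫_0^3 6*x^3 dx = 243/2;  ∫_0^3 7*x^2 dx = 63;
    ∫_0^3 2*x dx = 9;  ∫_0^3 1 dx = 3.
  Sum: 2187/5 + 243/2 + 63 + 9 + 3 = 6339/10.
  ∫_0^3 u'(x)^2 dx = ∫_0^3 (36*x^2 + 12*x + 1) dx. Term by term:
    ∫_0^3 36*x^2 dx = 324;  ∫_0^3 12*x dx = 54;  ∫_0^3 1 dx = 3.
  Sum: 324 + 54 + 3 = 381.
Adding: ||u||_{H^1}^2 = 6339/10 + 381 = 10149/10.


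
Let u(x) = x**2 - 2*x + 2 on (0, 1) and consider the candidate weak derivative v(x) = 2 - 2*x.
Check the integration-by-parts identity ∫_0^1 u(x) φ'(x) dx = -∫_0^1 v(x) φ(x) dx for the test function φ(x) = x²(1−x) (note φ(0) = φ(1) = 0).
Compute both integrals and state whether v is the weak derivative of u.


LHS = 1/15, RHS = -1/15. No, v is not the weak derivative of u.

u(x) = x**2 - 2*x + 2, classical derivative u'(x) = 2*x - 2.
φ(x) = x²(1−x), so φ'(x) = x*(2 - 3*x).
Note φ(0) = φ(1) = 0, so the boundary term u·φ vanishes.
LHS = ∫_0^1 u(x) φ'(x) dx = ∫_0^1 (-3*x^4 + 8*x^3 - 10*x^2 + 4*x) dx. Term by term:
  ∫_0^1 -3*x^4 dx = -3/5;  ∫_0^1 8*x^3 dx = 2;  ∫_0^1 -10*x^2 dx = -10/3;
  ∫_0^1 4*x dx = 2.
Sum: -3/5 + 2 − 10/3 + 2 = 1/15.
So LHS = 1/15.
∫_0^1 v(x) φ(x) dx = ∫_0^1 (2*x^4 - 4*x^3 + 2*x^2) dx. Term by term:
  ∫_0^1 2*x^4 dx = 2/5;  ∫_0^1 -4*x^3 dx = -1;  ∫_0^1 2*x^2 dx = 2/3.
Sum: 2/5 − 1 + 2/3 = 1/15.
So RHS = -∫_0^1 v(x) φ(x) dx = -1/15.
LHS − RHS = 2/15 ≠ 0, so the identity fails.
(For a valid weak derivative the identity must hold for EVERY test function, in particular this one. The failure shows v is NOT the weak derivative of u.)
Correct weak derivative would be u'(x) = 2*x - 2.


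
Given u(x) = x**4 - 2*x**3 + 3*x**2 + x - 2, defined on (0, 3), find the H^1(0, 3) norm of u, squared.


||u||_{H^1}^2 = 22884/7

The H^1 norm (squared) on an interval (0, L) is
  ||u||_{H^1}^2 = ∫_0^L u(x)^2 dx + ∫_0^L u'(x)^2 dx.
Compute u'(x) = 4*x**3 - 6*x**2 + 6*x + 1.
Then u(x)^2 = x**8 - 4*x**7 + 10*x**6 - 10*x**5 + x**4 + 14*x**3 - 11*x**2 - 4*x + 4 and u'(x)^2 = 16*x**6 - 48*x**5 + 84*x**4 - 64*x**3 + 24*x**2 + 12*x + 1.
Integrate each monomial from 0 to 3 using ∫_0^3 c·x^n dx = c·3^(n+1)/(n+1):
  ∫_0^3 u(x)^2 dx = ∫_0^3 (x^8 - 4*x^7 + 10*x^6 - 10*x^5 + x^4 + 14*x^3 - 11*x^2 - 4*x + 4) dx. Term by term:
    ∫_0^3 x^8 dx = 2187;  ∫_0^3 -4*x^7 dx = -6561/2;  ∫_0^3 10*x^6 dx = 21870/7;
    ∫_0^3 -10*x^5 dx = -1215;  ∫_0^3 x^4 dx = 243/5;  ∫_0^3 14*x^3 dx = 567/2;
    ∫_0^3 -11*x^2 dx = -99;  ∫_0^3 -4*x dx = -18;  ∫_0^3 4 dx = 12.
  Sum: 2187 − 6561/2 + 21870/7 − 1215 + 243/5 + 567/2 − 99 − 18 + 12 = 36501/35.
  ∫_0^3 u'(x)^2 dx = ∫_0^3 (16*x^6 - 48*x^5 + 84*x^4 - 64*x^3 + 24*x^2 + 12*x + 1) dx. Term by term:
    ∫_0^3 16*x^6 dx = 34992/7;  ∫_0^3 -48*x^5 dx = -5832;  ∫_0^3 84*x^4 dx = 20412/5;
    ∫_0^3 -64*x^3 dx = -1296;  ∫_0^3 24*x^2 dx = 216;  ∫_0^3 12*x dx = 54;
    ∫_0^3 1 dx = 3.
  Sum: 34992/7 − 5832 + 20412/5 − 1296 + 216 + 54 + 3 = 77919/35.
Adding: ||u||_{H^1}^2 = 36501/35 + 77919/35 = 22884/7.


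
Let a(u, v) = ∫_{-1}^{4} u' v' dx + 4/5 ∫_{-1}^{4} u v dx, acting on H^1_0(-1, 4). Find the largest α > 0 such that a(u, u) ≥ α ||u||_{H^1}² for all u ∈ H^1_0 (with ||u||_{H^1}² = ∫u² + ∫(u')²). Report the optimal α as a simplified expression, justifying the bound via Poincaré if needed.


α = (π^2 + 20)/(π^2 + 25)

Coercivity of a(·,·) on H^1_0(-1, 4) means a(u, u) ≥ α ||u||_{H^1}² for every u ∈ H^1_0.
The interval has length L = 5, and Poincaré/coercivity depend only on L. Here a(u, u) = ∫(u')² + (4/5)·∫u².
Here 0 < c = 4/5 < 1. The condition a(u,u) ≥ α||u||_{H^1}² reads (1−α)∫(u')² ≥ (α−c)∫u². Any admissible α is ≤ 1 (rapidly oscillating u have ∫u²/∫(u')² → 0), and α = 1 would force 0 ≥ (1−c)∫u², impossible since c < 1; so 1−α > 0. By the sharp Poincaré inequality on H^1_0 of an interval of length L, ∫(u')² ≥ (π/L)²∫u² with equality for the first sine mode sin(π(x−x₀)/L) (x₀ the left endpoint), so the inequality holds for all u iff (1−α)(π/L)² ≥ α − c, i.e. α ≤ ((π/L)² + c)/((π/L)² + 1) = (1 + c(L/π)²)/(1 + (L/π)²). With (π/L)² = π^2/25 and c = 4/5, the largest admissible constant is α = ((π/L)² + c)/((π/L)² + 1).
Simplifying, α = (π^2 + 20)/(π^2 + 25).
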